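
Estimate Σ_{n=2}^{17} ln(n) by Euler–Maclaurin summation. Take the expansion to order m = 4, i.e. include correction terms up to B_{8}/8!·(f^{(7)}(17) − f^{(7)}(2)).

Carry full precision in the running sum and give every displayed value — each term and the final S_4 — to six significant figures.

The integral term ∫_2^17 ln(x) dx = 31.7783.
Boundary: ½(f(2) + f(17)) = ½(0.693147 + 2.83321) = 1.76318.
Integral + boundary = 33.5415.
Order-1 term: 1/12 · (0.0588235 − 0.500000) = -0.0367647.
Partial sum through k=1: 33.5047.
Order-2 term: −1/720 · (0.000407083 − 0.250000) = 0.000346657.
Partial sum through k=2: 33.5051.
Order-3 term: 1/30240 · (1.69031e-05 − 0.750000) = -2.48010e-05.
Partial sum through k=3: 33.5051.
Order-4 term: −1/1209600 · (1.75465e-06 − 5.62500) = 4.65030e-06.

S_4 ≈ 33.5051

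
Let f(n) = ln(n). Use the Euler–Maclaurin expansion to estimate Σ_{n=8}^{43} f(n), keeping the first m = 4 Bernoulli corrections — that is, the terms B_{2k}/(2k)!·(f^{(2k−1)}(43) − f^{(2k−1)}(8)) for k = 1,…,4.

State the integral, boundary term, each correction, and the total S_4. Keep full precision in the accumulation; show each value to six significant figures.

∫_8^43 ln(x) dx evaluates to 110.096.
Endpoint term: (f(8) + f(43))/2 = (2.07944 + 3.76120)/2 = 2.92032.
Running total after boundary: 113.016.
Order-1 term: 1/12 · (0.0232558 − 0.125000) = -0.00847868.
After k=1: 113.008.
Order-2 term: −1/720 · (2.51550e-05 − 0.00390625) = 5.39041e-06.
After k=2: 113.008.
Order-3 term: 1/30240 · (1.63256e-07 − 0.000732422) = -2.42149e-08.
After k=3: 113.008.
Order-4 term: −1/1209600 · (2.64883e-09 − 0.000343323) = 2.83829e-10.

S_4 ≈ 113.008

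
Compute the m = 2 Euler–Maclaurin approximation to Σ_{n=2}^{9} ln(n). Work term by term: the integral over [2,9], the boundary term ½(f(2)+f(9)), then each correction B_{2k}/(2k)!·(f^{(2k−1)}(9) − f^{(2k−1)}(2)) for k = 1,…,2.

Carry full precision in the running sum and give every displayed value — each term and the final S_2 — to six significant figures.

S_2 ≈ 12.8018

Integral: ∫_2^9 ln(x) dx = 11.3887.
Boundary: ½(f(2) + f(9)) = ½(0.693147 + 2.19722) = 1.44519.
So far: 12.8339.
k=1: B_{2}/(2)! × [f^{(1)}(9) − f^{(1)}(2)] = 1/12 × (0.111111 − 0.500000) = -0.0324074.
Partial sum through k=1: 12.8015.
k=2: B_{4}/(4)! × [f^{(3)}(9) − f^{(3)}(2)] = −1/720 × (0.00274348 − 0.250000) = 0.000343412.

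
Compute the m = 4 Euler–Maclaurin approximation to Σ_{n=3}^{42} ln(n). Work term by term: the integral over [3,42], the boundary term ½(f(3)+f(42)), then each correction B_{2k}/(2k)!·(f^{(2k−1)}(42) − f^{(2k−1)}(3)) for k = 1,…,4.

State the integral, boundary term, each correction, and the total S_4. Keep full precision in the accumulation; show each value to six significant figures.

S_4 ≈ 117.079

The integral term ∫_3^42 ln(x) dx = 114.686.
Boundary: ½(f(3) + f(42)) = ½(1.09861 + 3.73767) = 2.41814.
Integral + boundary = 117.104.
k=1: B_{2}/(2)! × [f^{(1)}(42) − f^{(1)}(3)] = 1/12 × (0.0238095 − 0.333333) = -0.0257937.
Partial sum through k=1: 117.079.
k=2: B_{4}/(4)! × [f^{(3)}(42) − f^{(3)}(3)] = −1/720 × (2.69949e-05 − 0.0740741) = 0.000102843.
Partial sum through k=2: 117.079.
k=3: B_{6}/(6)! × [f^{(5)}(42) − f^{(5)}(3)] = 1/30240 × (1.83639e-07 − 0.0987654) = -3.26605e-06.
Partial sum through k=3: 117.079.
k=4: B_{8}/(8)! × [f^{(7)}(42) − f^{(7)}(3)] = −1/1209600 × (3.12311e-09 − 0.329218) = 2.72171e-07.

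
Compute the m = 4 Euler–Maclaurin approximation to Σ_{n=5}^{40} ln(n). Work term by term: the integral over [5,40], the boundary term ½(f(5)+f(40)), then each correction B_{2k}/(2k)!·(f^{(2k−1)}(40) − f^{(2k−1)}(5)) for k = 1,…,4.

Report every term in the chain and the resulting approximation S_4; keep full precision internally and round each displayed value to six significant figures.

∫_5^40 ln(x) dx evaluates to 104.508.
Boundary: ½(f(5) + f(40)) = ½(1.60944 + 3.68888) = 2.64916.
So far: 107.157.
k=1: B_{2}/(2)! × [f^{(1)}(40) − f^{(1)}(5)] = 1/12 × (0.0250000 − 0.200000) = -0.0145833.
Partial sum through k=1: 107.143.
k=2: B_{4}/(4)! × [f^{(3)}(40) − f^{(3)}(5)] = −1/720 × (3.12500e-05 − 0.0160000) = 2.21788e-05.
Partial sum through k=2: 107.143.
k=3: B_{6}/(6)! × [f^{(5)}(40) − f^{(5)}(5)] = 1/30240 × (2.34375e-07 − 0.00768000) = -2.53961e-07.
Partial sum through k=3: 107.143.
k=4: B_{8}/(8)! × [f^{(7)}(40) − f^{(7)}(5)] = −1/1209600 × (4.39453e-09 − 0.00921600) = 7.61904e-09.

S_4 ≈ 107.143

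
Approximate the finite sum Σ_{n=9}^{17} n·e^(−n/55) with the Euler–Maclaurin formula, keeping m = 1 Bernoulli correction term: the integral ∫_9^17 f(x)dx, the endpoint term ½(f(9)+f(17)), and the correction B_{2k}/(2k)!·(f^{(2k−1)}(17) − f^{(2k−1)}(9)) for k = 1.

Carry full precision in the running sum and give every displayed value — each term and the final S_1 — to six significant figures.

The integral term ∫_9^17 x·e^(−x/55) dx = 81.5669.
Endpoint term: (f(9) + f(17))/2 = (7.64146 + 12.4799)/2 = 10.0607.
So far: 91.6276.
Correction k=1: B_{2}/2! · (f^{(1)}(17) − f^{(1)}(9)) = 1/12 · (0.507206 − 0.710115) = -0.0169091.

S_1 ≈ 91.6107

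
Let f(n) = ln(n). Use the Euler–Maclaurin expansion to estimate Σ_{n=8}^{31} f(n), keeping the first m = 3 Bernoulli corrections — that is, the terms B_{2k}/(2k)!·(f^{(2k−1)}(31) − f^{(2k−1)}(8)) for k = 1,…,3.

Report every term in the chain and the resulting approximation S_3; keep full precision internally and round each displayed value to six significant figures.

The integral term ∫_8^31 ln(x) dx = 66.8181.
Boundary: ½(f(8) + f(31)) = ½(2.07944 + 3.43399) = 2.75671.
So far: 69.5748.
Correction k=1: B_{2}/2! · (f^{(1)}(31) − f^{(1)}(8)) = 1/12 · (0.0322581 − 0.125000) = -0.00772849.
Running total after k=1: 69.5671.
Correction k=2: B_{4}/4! · (f^{(3)}(31) − f^{(3)}(8)) = −1/720 · (6.71344e-05 − 0.00390625) = 5.33211e-06.
Running total after k=2: 69.5671.
Correction k=3: B_{6}/6! · (f^{(5)}(31) − f^{(5)}(8)) = 1/30240 · (8.38306e-07 − 0.000732422) = -2.41926e-08.

S_3 ≈ 69.5671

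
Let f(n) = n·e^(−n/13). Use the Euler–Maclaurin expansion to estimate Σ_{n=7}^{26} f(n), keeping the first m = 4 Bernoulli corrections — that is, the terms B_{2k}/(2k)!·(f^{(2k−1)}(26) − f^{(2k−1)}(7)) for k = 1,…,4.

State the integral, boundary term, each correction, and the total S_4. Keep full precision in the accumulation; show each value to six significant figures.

The integral term ∫_7^26 x·e^(−x/13) dx = 83.1328.
Endpoint term: (f(7) + f(26))/2 = (4.08552 + 3.51872)/2 = 3.80212.
So far: 86.9350.
Correction k=1: B_{2}/2! · (f^{(1)}(26) − f^{(1)}(7)) = 1/12 · (-0.135335 − 0.269375) = -0.0337258.
After k=1: 86.9012.
Correction k=2: B_{4}/4! · (f^{(3)}(26) − f^{(3)}(7)) = −1/720 · (0.000800800 − 0.00850098) = 1.06947e-05.
After k=2: 86.9012.
Correction k=3: B_{6}/6! · (f^{(5)}(26) − f^{(5)}(7)) = 1/30240 · (1.42154e-05 − 9.11718e-05) = -2.54485e-09.
After k=3: 86.9012.
Correction k=4: B_{8}/8! · (f^{(7)}(26) − f^{(7)}(7)) = −1/1209600 · (1.40191e-07 − 7.81313e-07) = 5.30028e-13.

S_4 ≈ 86.9012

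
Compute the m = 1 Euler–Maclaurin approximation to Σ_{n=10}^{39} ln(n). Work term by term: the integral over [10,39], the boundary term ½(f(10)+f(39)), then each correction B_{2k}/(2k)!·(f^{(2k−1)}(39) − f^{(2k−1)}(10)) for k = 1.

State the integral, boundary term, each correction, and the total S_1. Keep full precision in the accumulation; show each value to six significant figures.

Integral: ∫_10^39 ln(x) dx = 90.8531.
Endpoint term: (f(10) + f(39))/2 = (2.30259 + 3.66356)/2 = 2.98307.
Integral + boundary = 93.8361.
Order-1 term: 1/12 · (0.0256410 − 0.100000) = -0.00619658.

S_1 ≈ 93.8299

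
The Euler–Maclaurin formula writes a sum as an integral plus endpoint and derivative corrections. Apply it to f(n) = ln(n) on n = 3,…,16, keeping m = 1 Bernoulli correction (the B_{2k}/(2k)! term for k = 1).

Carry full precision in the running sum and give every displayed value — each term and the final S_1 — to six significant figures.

S_1 ≈ 29.9786

The integral term ∫_3^16 ln(x) dx = 28.0656.
Endpoint term: (f(3) + f(16))/2 = (1.09861 + 2.77259)/2 = 1.93560.
So far: 30.0012.
k=1: B_{2}/(2)! × [f^{(1)}(16) − f^{(1)}(3)] = 1/12 × (0.0625000 − 0.333333) = -0.0225694.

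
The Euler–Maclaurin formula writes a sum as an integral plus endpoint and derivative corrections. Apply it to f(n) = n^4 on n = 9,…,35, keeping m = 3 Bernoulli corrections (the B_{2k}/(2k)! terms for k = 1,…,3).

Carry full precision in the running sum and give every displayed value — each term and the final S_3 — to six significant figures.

S_3 ≈ 1.12602e+07

Integral: ∫_9^35 x^4 dx = 1.04926e+07.
½[f(9) + f(35)] = ½[6561.00 + 1.50062e+06] = 753593.
So far: 1.12462e+07.
k=1: B_{2}/(2)! × [f^{(1)}(35) − f^{(1)}(9)] = 1/12 × (171500 − 2916.00) = 14048.7.
After k=1: 1.12602e+07.
k=2: B_{4}/(4)! × [f^{(3)}(35) − f^{(3)}(9)] = −1/720 × (840.000 − 216.000) = -0.866667.
After k=2: 1.12602e+07.
k=3: B_{6}/(6)! × [f^{(5)}(35) − f^{(5)}(9)] = 1/30240 × (0.00000 − 0.00000) = 0.00000.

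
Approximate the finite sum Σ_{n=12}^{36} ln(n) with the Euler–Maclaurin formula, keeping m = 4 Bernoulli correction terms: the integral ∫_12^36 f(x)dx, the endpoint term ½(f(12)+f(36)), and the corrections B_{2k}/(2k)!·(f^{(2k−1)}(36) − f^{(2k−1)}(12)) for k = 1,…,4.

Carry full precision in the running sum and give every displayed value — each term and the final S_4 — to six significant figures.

S_4 ≈ 78.2174

The integral term ∫_12^36 ln(x) dx = 75.1878.
Boundary: ½(f(12) + f(36)) = ½(2.48491 + 3.58352) = 3.03421.
Running total after boundary: 78.2220.
k=1: B_{2}/(2)! × [f^{(1)}(36) − f^{(1)}(12)] = 1/12 × (0.0277778 − 0.0833333) = -0.00462963.
Running total after k=1: 78.2174.
k=2: B_{4}/(4)! × [f^{(3)}(36) − f^{(3)}(12)] = −1/720 × (4.28669e-05 − 0.00115741) = 1.54797e-06.
Running total after k=2: 78.2174.
k=3: B_{6}/(6)! × [f^{(5)}(36) − f^{(5)}(12)] = 1/30240 × (3.96916e-07 − 9.64506e-05) = -3.17638e-09.
Running total after k=3: 78.2174.
k=4: B_{8}/(8)! × [f^{(7)}(36) − f^{(7)}(12)] = −1/1209600 × (9.18787e-09 − 2.00939e-05) = 1.66044e-11.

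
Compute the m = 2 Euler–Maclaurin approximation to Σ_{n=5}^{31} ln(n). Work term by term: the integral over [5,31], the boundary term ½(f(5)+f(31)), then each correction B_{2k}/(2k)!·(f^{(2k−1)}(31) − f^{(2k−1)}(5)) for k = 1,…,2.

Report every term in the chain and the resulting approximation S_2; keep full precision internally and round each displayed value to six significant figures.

S_2 ≈ 74.9142

The integral term ∫_5^31 ln(x) dx = 72.4064.
Endpoint term: (f(5) + f(31))/2 = (1.60944 + 3.43399)/2 = 2.52171.
Integral + boundary = 74.9281.
Order-1 term: 1/12 · (0.0322581 − 0.200000) = -0.0139785.
After k=1: 74.9141.
Order-2 term: −1/720 · (6.71344e-05 − 0.0160000) = 2.21290e-05.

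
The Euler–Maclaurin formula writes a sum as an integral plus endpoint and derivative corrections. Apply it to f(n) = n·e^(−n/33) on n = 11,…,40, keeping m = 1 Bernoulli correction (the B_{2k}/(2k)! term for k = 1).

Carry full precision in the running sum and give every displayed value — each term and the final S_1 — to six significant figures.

S_1 ≈ 333.416

The integral term ∫_11^40 x·e^(−x/33) dx = 323.568.
Boundary: ½(f(11) + f(40)) = ½(7.88184 + 11.9026) = 9.89223.
So far: 333.461.
k=1: B_{2}/(2)! × [f^{(1)}(40) − f^{(1)}(11)] = 1/12 × (-0.0631199 − 0.477688) = -0.0450673.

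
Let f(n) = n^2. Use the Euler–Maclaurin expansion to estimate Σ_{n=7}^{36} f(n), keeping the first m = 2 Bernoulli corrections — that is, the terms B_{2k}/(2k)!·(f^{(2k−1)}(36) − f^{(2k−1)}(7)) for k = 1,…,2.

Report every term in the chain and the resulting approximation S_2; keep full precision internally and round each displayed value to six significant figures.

Integral: ∫_7^36 x^2 dx = 15437.7.
½[f(7) + f(36)] = ½[49.0000 + 1296.00] = 672.500.
So far: 16110.2.
k=1: B_{2}/(2)! × [f^{(1)}(36) − f^{(1)}(7)] = 1/12 × (72.0000 − 14.0000) = 4.83333.
Partial sum through k=1: 16115.0.
k=2: B_{4}/(4)! × [f^{(3)}(36) − f^{(3)}(7)] = −1/720 × (0.00000 − 0.00000) = 0.00000.

S_2 ≈ 16115.0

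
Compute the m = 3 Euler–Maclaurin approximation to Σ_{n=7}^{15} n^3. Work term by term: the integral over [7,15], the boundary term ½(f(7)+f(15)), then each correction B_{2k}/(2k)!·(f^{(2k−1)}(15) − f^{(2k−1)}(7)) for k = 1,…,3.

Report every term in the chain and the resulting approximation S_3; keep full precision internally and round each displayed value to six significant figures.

The integral term ∫_7^15 x^3 dx = 12056.0.
½[f(7) + f(15)] = ½[343.000 + 3375.00] = 1859.00.
So far: 13915.0.
Order-1 term: 1/12 · (675.000 − 147.000) = 44.0000.
Partial sum through k=1: 13959.0.
Order-2 term: −1/720 · (6.00000 − 6.00000) = 0.00000.
Partial sum through k=2: 13959.0.
Order-3 term: 1/30240 · (0.00000 − 0.00000) = 0.00000.

S_3 ≈ 13959.0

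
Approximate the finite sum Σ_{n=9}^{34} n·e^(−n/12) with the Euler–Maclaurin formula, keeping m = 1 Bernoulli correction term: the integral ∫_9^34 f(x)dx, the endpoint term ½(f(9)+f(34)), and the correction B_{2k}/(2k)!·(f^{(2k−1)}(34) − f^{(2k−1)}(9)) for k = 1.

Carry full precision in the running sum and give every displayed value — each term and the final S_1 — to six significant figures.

Integral: ∫_9^34 x·e^(−x/12) dx = 86.5697.
Endpoint term: (f(9) + f(34))/2 = (4.25130 + 1.99976)/2 = 3.12553.
So far: 89.6952.
Order-1 term: 1/12 · (-0.107830 − 0.118092) = -0.0188268.

S_1 ≈ 89.6764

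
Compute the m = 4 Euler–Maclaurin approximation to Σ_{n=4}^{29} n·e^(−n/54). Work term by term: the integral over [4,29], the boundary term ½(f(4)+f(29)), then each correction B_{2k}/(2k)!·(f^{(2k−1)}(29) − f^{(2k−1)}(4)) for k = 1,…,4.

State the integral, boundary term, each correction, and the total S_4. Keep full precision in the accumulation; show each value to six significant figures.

∫_4^29 x·e^(−x/54) dx evaluates to 288.756.
½[f(4) + f(29)] = ½[3.71441 + 16.9498] = 10.3321.
Integral + boundary = 299.088.
Order-1 term: 1/12 · (0.270591 − 0.859818) = -0.0491022.
Running total after k=1: 299.039.
Order-2 term: −1/720 · (0.000493672 − 0.000931764) = 6.08461e-07.
Running total after k=2: 299.039.
Order-3 term: 1/30240 · (3.06772e-07 − 5.37951e-07) = -7.64481e-12.
Running total after k=3: 299.039.
Order-4 term: −1/1209600 · (1.52348e-10 − 2.59385e-10) = 8.84898e-17.

S_4 ≈ 299.039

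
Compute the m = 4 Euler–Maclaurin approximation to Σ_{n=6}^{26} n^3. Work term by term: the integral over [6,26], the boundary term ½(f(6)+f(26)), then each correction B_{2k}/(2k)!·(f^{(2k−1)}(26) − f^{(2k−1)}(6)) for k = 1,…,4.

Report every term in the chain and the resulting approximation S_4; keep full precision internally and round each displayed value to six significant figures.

S_4 ≈ 122976

Integral: ∫_6^26 x^3 dx = 113920.
Boundary: ½(f(6) + f(26)) = ½(216.000 + 17576.0) = 8896.00.
So far: 122816.
Correction k=1: B_{2}/2! · (f^{(1)}(26) − f^{(1)}(6)) = 1/12 · (2028.00 − 108.000) = 160.000.
Running total after k=1: 122976.
Correction k=2: B_{4}/4! · (f^{(3)}(26) − f^{(3)}(6)) = −1/720 · (6.00000 − 6.00000) = 0.00000.
Running total after k=2: 122976.
Correction k=3: B_{6}/6! · (f^{(5)}(26) − f^{(5)}(6)) = 1/30240 · (0.00000 − 0.00000) = 0.00000.
Running total after k=3: 122976.
Correction k=4: B_{8}/8! · (f^{(7)}(26) − f^{(7)}(6)) = −1/1209600 · (0.00000 − 0.00000) = 0.00000.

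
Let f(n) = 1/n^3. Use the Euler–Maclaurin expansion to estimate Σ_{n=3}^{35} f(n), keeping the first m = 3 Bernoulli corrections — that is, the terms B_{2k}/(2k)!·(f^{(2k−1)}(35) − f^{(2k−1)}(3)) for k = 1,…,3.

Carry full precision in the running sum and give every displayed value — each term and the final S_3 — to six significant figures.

S_3 ≈ 0.0766622

∫_3^35 1/x^3 dx evaluates to 0.0551474.
Boundary: ½(f(3) + f(35)) = ½(0.0370370 + 2.33236e-05) = 0.0185302.
So far: 0.0736776.
k=1: B_{2}/(2)! × [f^{(1)}(35) − f^{(1)}(3)] = 1/12 × (-1.99917e-06 − (-0.0370370)) = 0.00308625.
Running total after k=1: 0.0767638.
k=2: B_{4}/(4)! × [f^{(3)}(35) − f^{(3)}(3)] = −1/720 × (-3.26395e-08 − (-0.0823045)) = -0.000114312.
Running total after k=2: 0.0766495.
k=3: B_{6}/(6)! × [f^{(5)}(35) − f^{(5)}(3)] = 1/30240 × (-1.11907e-09 − (-0.384088)) = 1.27013e-05.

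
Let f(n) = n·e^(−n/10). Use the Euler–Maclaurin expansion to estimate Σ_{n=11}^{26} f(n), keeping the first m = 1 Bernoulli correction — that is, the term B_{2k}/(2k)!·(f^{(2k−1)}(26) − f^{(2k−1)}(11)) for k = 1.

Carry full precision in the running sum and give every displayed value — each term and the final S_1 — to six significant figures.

S_1 ≈ 45.9537

∫_11^26 x·e^(−x/10) dx evaluates to 43.1644.
Endpoint term: (f(11) + f(26))/2 = (3.66158 + 1.93111)/2 = 2.79635.
Integral + boundary = 45.9608.
k=1: B_{2}/(2)! × [f^{(1)}(26) − f^{(1)}(11)] = 1/12 × (-0.118838 − (-0.0332871)) = -0.00712922.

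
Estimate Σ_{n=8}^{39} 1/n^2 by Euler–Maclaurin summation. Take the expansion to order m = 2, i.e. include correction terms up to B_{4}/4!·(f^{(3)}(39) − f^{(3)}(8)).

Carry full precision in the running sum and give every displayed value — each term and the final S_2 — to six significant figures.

Integral: ∫_8^39 1/x^2 dx = 0.0993590.
Endpoint term: (f(8) + f(39))/2 = (0.0156250 + 0.000657462)/2 = 0.00814123.
Integral + boundary = 0.107500.
k=1: B_{2}/(2)! × [f^{(1)}(39) − f^{(1)}(8)] = 1/12 × (-3.37160e-05 − (-0.00390625)) = 0.000322711.
After k=1: 0.107823.
k=2: B_{4}/(4)! × [f^{(3)}(39) − f^{(3)}(8)] = −1/720 × (-2.66004e-07 − (-0.000732422)) = -1.01688e-06.

S_2 ≈ 0.107822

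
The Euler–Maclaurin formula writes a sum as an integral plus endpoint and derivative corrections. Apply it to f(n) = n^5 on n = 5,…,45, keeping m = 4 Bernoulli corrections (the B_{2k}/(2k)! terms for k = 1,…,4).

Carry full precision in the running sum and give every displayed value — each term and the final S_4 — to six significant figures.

S_4 ≈ 1.47793e+09

∫_5^45 x^5 dx evaluates to 1.38396e+09.
Boundary: ½(f(5) + f(45)) = ½(3125.00 + 1.84528e+08) = 9.22656e+07.
Integral + boundary = 1.47622e+09.
k=1: B_{2}/(2)! × [f^{(1)}(45) − f^{(1)}(5)] = 1/12 × (2.05031e+07 − 3125.00) = 1.70833e+06.
After k=1: 1.47793e+09.
k=2: B_{4}/(4)! × [f^{(3)}(45) − f^{(3)}(5)] = −1/720 × (121500 − 1500.00) = -166.667.
After k=2: 1.47793e+09.
k=3: B_{6}/(6)! × [f^{(5)}(45) − f^{(5)}(5)] = 1/30240 × (120.000 − 120.000) = 0.00000.
After k=3: 1.47793e+09.
k=4: B_{8}/(8)! × [f^{(7)}(45) − f^{(7)}(5)] = −1/1209600 × (0.00000 − 0.00000) = 0.00000.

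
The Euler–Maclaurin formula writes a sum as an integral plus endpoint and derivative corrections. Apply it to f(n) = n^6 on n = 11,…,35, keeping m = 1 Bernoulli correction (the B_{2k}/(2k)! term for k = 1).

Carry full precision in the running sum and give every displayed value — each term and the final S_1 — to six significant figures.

S_1 ≈ 1.01347e+10

The integral term ∫_11^35 x^6 dx = 9.18854e+09.
Endpoint term: (f(11) + f(35))/2 = (1.77156e+06 + 1.83827e+09)/2 = 9.20019e+08.
Integral + boundary = 1.01086e+10.
Correction k=1: B_{2}/2! · (f^{(1)}(35) − f^{(1)}(11)) = 1/12 · (3.15131e+08 − 966306) = 2.61804e+07.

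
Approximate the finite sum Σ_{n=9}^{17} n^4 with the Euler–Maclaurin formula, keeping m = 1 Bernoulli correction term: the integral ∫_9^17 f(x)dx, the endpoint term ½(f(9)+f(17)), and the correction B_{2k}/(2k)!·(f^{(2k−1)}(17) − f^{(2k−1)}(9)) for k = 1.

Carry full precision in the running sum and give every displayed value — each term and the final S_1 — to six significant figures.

S_1 ≈ 318597

∫_9^17 x^4 dx evaluates to 272162.
½[f(9) + f(17)] = ½[6561.00 + 83521.0] = 45041.0.
Running total after boundary: 317203.
Order-1 term: 1/12 · (19652.0 − 2916.00) = 1394.67.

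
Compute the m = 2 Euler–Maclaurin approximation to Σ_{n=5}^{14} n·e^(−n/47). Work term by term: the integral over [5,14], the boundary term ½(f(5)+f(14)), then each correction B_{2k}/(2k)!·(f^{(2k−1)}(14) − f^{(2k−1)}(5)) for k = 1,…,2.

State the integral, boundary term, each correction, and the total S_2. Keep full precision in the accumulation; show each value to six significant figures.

S_2 ≈ 76.3235

Integral: ∫_5^14 x·e^(−x/47) dx = 68.9025.
Boundary: ½(f(5) + f(14)) = ½(4.49540 + 10.3935) = 7.44447.
So far: 76.3470.
k=1: B_{2}/(2)! × [f^{(1)}(14) − f^{(1)}(5)] = 1/12 × (0.521257 − 0.803433) = -0.0235147.
Partial sum through k=1: 76.3235.
k=2: B_{4}/(4)! × [f^{(3)}(14) − f^{(3)}(5)] = −1/720 × (0.000908125 − 0.00117772) = 3.74443e-07.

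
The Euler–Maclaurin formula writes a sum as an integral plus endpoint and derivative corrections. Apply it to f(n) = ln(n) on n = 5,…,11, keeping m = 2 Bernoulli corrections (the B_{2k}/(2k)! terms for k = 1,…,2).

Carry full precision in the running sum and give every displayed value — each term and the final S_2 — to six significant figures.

∫_5^11 ln(x) dx evaluates to 12.3297.
Boundary: ½(f(5) + f(11)) = ½(1.60944 + 2.39790) = 2.00367.
Integral + boundary = 14.3333.
k=1: B_{2}/(2)! × [f^{(1)}(11) − f^{(1)}(5)] = 1/12 × (0.0909091 − 0.200000) = -0.00909091.
After k=1: 14.3242.
k=2: B_{4}/(4)! × [f^{(3)}(11) − f^{(3)}(5)] = −1/720 × (0.00150263 − 0.0160000) = 2.01352e-05.

S_2 ≈ 14.3243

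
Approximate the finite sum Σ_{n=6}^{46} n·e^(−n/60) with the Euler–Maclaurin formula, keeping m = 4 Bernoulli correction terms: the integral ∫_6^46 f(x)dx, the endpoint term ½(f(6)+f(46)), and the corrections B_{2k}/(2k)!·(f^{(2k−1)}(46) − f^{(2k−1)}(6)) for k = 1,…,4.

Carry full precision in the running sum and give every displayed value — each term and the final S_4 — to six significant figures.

Integral: ∫_6^46 x·e^(−x/60) dx = 628.561.
Boundary: ½(f(6) + f(46)) = ½(5.42902 + 21.3697) = 13.3994.
Running total after boundary: 641.960.
k=1: B_{2}/(2)! × [f^{(1)}(46) − f^{(1)}(6)] = 1/12 × (0.108397 − 0.814354) = -0.0588297.
Running total after k=1: 641.901.
k=2: B_{4}/(4)! × [f^{(3)}(46) − f^{(3)}(6)] = −1/720 × (0.000288199 − 0.000728897) = 6.12081e-07.
Running total after k=2: 641.901.
k=3: B_{6}/(6)! × [f^{(5)}(46) − f^{(5)}(6)] = 1/30240 × (1.51746e-07 − 3.42107e-07) = -6.29499e-12.
Running total after k=3: 641.901.
k=4: B_{8}/(8)! × [f^{(7)}(46) − f^{(7)}(6)] = −1/1209600 × (6.20660e-11 − 1.33817e-10) = 5.93182e-17.

S_4 ≈ 641.901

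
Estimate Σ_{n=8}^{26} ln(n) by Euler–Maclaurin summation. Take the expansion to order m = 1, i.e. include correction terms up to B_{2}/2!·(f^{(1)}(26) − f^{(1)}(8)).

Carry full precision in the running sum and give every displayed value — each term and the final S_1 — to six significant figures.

The integral term ∫_8^26 ln(x) dx = 50.0750.
½[f(8) + f(26)] = ½[2.07944 + 3.25810] = 2.66877.
So far: 52.7437.
Correction k=1: B_{2}/2! · (f^{(1)}(26) − f^{(1)}(8)) = 1/12 · (0.0384615 − 0.125000) = -0.00721154.

S_1 ≈ 52.7365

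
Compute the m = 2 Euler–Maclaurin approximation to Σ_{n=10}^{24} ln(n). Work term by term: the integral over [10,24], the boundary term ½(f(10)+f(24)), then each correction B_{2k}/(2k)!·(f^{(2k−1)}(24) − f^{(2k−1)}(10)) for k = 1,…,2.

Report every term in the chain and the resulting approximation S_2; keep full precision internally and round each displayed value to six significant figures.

∫_10^24 ln(x) dx evaluates to 39.2474.
Boundary: ½(f(10) + f(24)) = ½(2.30259 + 3.17805) = 2.74032.
Running total after boundary: 41.9878.
Order-1 term: 1/12 · (0.0416667 − 0.100000) = -0.00486111.
After k=1: 41.9829.
Order-2 term: −1/720 · (0.000144676 − 0.00200000) = 2.57684e-06.

S_2 ≈ 41.9829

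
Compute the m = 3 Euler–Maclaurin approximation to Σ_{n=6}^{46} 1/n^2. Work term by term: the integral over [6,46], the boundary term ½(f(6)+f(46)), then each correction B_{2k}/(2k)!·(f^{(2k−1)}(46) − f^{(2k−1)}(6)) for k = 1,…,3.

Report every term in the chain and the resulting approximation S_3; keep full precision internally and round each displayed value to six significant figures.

S_3 ≈ 0.159818

∫_6^46 1/x^2 dx evaluates to 0.144928.
Boundary: ½(f(6) + f(46)) = ½(0.0277778 + 0.000472590) = 0.0141252.
Integral + boundary = 0.159053.
k=1: B_{2}/(2)! × [f^{(1)}(46) − f^{(1)}(6)] = 1/12 × (-2.05474e-05 − (-0.00925926)) = 0.000769893.
Partial sum through k=1: 0.159823.
k=2: B_{4}/(4)! × [f^{(3)}(46) − f^{(3)}(6)] = −1/720 × (-1.16526e-07 − (-0.00308642)) = -4.28653e-06.
Partial sum through k=2: 0.159818.
k=3: B_{6}/(6)! × [f^{(5)}(46) − f^{(5)}(6)] = 1/30240 × (-1.65207e-09 − (-0.00257202)) = 8.50534e-08.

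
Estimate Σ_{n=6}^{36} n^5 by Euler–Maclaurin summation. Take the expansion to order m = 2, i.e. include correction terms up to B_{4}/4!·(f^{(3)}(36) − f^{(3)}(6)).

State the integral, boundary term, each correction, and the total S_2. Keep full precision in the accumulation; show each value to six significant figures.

The integral term ∫_6^36 x^5 dx = 3.62789e+08.
Endpoint term: (f(6) + f(36))/2 = (7776.00 + 6.04662e+07)/2 = 3.02370e+07.
So far: 3.93026e+08.
k=1: B_{2}/(2)! × [f^{(1)}(36) − f^{(1)}(6)] = 1/12 × (8.39808e+06 − 6480.00) = 699300.
After k=1: 3.93726e+08.
k=2: B_{4}/(4)! × [f^{(3)}(36) − f^{(3)}(6)] = −1/720 × (77760.0 − 2160.00) = -105.000.

S_2 ≈ 3.93725e+08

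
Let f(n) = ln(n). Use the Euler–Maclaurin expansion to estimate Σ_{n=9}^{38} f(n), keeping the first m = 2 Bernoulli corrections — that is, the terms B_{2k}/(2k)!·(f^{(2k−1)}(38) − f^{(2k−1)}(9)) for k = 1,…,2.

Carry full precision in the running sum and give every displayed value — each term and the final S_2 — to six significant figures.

Integral: ∫_9^38 ln(x) dx = 89.4533.
Boundary: ½(f(9) + f(38)) = ½(2.19722 + 3.63759) = 2.91741.
Running total after boundary: 92.3707.
Order-1 term: 1/12 · (0.0263158 − 0.111111) = -0.00706628.
Running total after k=1: 92.3636.
Order-2 term: −1/720 · (3.64485e-05 − 0.00274348) = 3.75977e-06.

S_2 ≈ 92.3636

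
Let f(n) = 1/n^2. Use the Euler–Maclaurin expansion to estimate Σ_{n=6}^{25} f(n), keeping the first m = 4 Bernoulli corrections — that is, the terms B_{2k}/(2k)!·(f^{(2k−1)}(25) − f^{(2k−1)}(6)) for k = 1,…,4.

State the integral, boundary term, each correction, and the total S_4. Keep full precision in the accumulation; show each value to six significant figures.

S_4 ≈ 0.142112

Integral: ∫_6^25 1/x^2 dx = 0.126667.
Boundary: ½(f(6) + f(25)) = ½(0.0277778 + 0.00160000) = 0.0146889.
Running total after boundary: 0.141356.
Correction k=1: B_{2}/2! · (f^{(1)}(25) − f^{(1)}(6)) = 1/12 · (-0.000128000 − (-0.00925926)) = 0.000760938.
After k=1: 0.142116.
Correction k=2: B_{4}/4! · (f^{(3)}(25) − f^{(3)}(6)) = −1/720 · (-2.45760e-06 − (-0.00308642)) = -4.28328e-06.
After k=2: 0.142112.
Correction k=3: B_{6}/6! · (f^{(5)}(25) − f^{(5)}(6)) = 1/30240 · (-1.17965e-07 − (-0.00257202)) = 8.50496e-08.
After k=3: 0.142112.
Correction k=4: B_{8}/8! · (f^{(7)}(25) − f^{(7)}(6)) = −1/1209600 · (-1.05696e-08 − (-0.00400091)) = -3.30763e-09.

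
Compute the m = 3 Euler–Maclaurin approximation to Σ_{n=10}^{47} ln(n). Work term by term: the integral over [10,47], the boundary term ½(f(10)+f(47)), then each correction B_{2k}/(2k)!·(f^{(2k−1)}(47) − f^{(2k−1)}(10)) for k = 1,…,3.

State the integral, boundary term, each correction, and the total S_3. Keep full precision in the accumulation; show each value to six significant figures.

The integral term ∫_10^47 ln(x) dx = 120.931.
Endpoint term: (f(10) + f(47))/2 = (2.30259 + 3.85015)/2 = 3.07637.
Running total after boundary: 124.007.
k=1: B_{2}/(2)! × [f^{(1)}(47) − f^{(1)}(10)] = 1/12 × (0.0212766 − 0.100000) = -0.00656028.
Running total after k=1: 124.001.
k=2: B_{4}/(4)! × [f^{(3)}(47) − f^{(3)}(10)] = −1/720 × (1.92636e-05 − 0.00200000) = 2.75102e-06.
Running total after k=2: 124.001.
k=3: B_{6}/(6)! × [f^{(5)}(47) − f^{(5)}(10)] = 1/30240 × (1.04646e-07 − 0.000240000) = -7.93305e-09.

S_3 ≈ 124.001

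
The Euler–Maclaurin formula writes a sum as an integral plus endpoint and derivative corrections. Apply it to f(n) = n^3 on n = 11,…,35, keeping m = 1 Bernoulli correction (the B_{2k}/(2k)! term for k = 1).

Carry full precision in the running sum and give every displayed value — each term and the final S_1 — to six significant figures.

Integral: ∫_11^35 x^3 dx = 371496.
½[f(11) + f(35)] = ½[1331.00 + 42875.0] = 22103.0.
Integral + boundary = 393599.
Order-1 term: 1/12 · (3675.00 − 363.000) = 276.000.

S_1 ≈ 393875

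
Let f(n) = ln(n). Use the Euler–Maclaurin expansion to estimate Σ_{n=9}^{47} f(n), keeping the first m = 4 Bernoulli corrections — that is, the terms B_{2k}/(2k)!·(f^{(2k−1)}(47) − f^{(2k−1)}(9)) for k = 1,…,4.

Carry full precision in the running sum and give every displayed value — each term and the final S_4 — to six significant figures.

Integral: ∫_9^47 ln(x) dx = 123.182.
Boundary: ½(f(9) + f(47)) = ½(2.19722 + 3.85015) = 3.02369.
Integral + boundary = 126.206.
Order-1 term: 1/12 · (0.0212766 − 0.111111) = -0.00748621.
Partial sum through k=1: 126.198.
Order-2 term: −1/720 · (1.92636e-05 − 0.00274348) = 3.78364e-06.
Partial sum through k=2: 126.198.
Order-3 term: 1/30240 · (1.04646e-07 − 0.000406442) = -1.34371e-08.
Partial sum through k=3: 126.198.
Order-4 term: −1/1209600 · (1.42117e-09 − 0.000150534) = 1.24448e-10.

S_4 ≈ 126.198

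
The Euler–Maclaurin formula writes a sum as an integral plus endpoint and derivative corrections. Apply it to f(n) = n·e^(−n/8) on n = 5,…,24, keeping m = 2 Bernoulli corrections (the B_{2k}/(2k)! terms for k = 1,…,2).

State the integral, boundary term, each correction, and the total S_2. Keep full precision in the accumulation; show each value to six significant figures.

S_2 ≈ 44.8323

∫_5^24 x·e^(−x/8) dx evaluates to 42.9217.
Boundary: ½(f(5) + f(24)) = ½(2.67631 + 1.19489) = 1.93560.
So far: 44.8573.
k=1: B_{2}/(2)! × [f^{(1)}(24) − f^{(1)}(5)] = 1/12 × (-0.0995741 − 0.200723) = -0.0250248.
Partial sum through k=1: 44.8323.
k=2: B_{4}/(4)! × [f^{(3)}(24) − f^{(3)}(5)] = −1/720 × (0.00000 − 0.0198632) = 2.75878e-05.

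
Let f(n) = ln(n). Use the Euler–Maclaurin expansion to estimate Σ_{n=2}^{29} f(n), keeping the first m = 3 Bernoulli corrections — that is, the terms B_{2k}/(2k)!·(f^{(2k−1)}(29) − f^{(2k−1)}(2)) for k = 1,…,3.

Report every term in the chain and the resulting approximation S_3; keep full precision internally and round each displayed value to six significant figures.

Integral: ∫_2^29 ln(x) dx = 69.2653.
½[f(2) + f(29)] = ½[0.693147 + 3.36730] = 2.03022.
So far: 71.2955.
k=1: B_{2}/(2)! × [f^{(1)}(29) − f^{(1)}(2)] = 1/12 × (0.0344828 − 0.500000) = -0.0387931.
After k=1: 71.2567.
k=2: B_{4}/(4)! × [f^{(3)}(29) − f^{(3)}(2)] = −1/720 × (8.20042e-05 − 0.250000) = 0.000347108.
After k=2: 71.2571.
k=3: B_{6}/(6)! × [f^{(5)}(29) − f^{(5)}(2)] = 1/30240 × (1.17010e-06 − 0.750000) = -2.48015e-05.

S_3 ≈ 71.2570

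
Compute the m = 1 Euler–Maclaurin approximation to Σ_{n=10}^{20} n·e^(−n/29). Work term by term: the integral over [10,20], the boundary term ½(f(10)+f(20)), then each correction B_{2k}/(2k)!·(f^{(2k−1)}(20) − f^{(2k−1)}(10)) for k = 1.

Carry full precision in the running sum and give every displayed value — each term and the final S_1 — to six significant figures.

S_1 ≈ 96.6834

∫_10^20 x·e^(−x/29) dx evaluates to 88.1499.
Boundary: ½(f(10) + f(20)) = ½(7.08342 + 10.0350) = 8.55920.
Running total after boundary: 96.7091.
k=1: B_{2}/(2)! × [f^{(1)}(20) − f^{(1)}(10)] = 1/12 × (0.155715 − 0.464086) = -0.0256976.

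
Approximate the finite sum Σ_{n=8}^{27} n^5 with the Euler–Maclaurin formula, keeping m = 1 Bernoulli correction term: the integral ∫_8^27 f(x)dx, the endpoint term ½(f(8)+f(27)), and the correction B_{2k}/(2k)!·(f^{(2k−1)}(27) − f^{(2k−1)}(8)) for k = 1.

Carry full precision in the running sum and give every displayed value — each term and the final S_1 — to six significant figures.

S_1 ≈ 7.19370e+07

Integral: ∫_8^27 x^5 dx = 6.45264e+07.
Endpoint term: (f(8) + f(27))/2 = (32768.0 + 1.43489e+07)/2 = 7.19084e+06.
Integral + boundary = 7.17172e+07.
Correction k=1: B_{2}/2! · (f^{(1)}(27) − f^{(1)}(8)) = 1/12 · (2.65720e+06 − 20480.0) = 219727.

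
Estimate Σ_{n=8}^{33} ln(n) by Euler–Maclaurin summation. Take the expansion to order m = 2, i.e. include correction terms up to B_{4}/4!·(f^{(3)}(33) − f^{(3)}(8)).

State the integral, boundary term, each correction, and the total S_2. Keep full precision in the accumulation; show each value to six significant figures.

S_2 ≈ 76.5293

The integral term ∫_8^33 ln(x) dx = 73.7492.
Endpoint term: (f(8) + f(33))/2 = (2.07944 + 3.49651)/2 = 2.78797.
So far: 76.5372.
k=1: B_{2}/(2)! × [f^{(1)}(33) − f^{(1)}(8)] = 1/12 × (0.0303030 − 0.125000) = -0.00789141.
After k=1: 76.5293.
k=2: B_{4}/(4)! × [f^{(3)}(33) − f^{(3)}(8)] = −1/720 × (5.56529e-05 − 0.00390625) = 5.34805e-06.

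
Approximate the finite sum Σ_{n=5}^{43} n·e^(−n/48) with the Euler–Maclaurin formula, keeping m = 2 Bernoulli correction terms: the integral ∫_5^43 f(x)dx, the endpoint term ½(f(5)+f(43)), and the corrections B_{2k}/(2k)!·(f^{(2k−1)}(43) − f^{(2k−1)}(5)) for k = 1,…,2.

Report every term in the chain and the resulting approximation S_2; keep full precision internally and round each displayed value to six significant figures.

S_2 ≈ 519.991

Integral: ∫_5^43 x·e^(−x/48) dx = 509.024.
Endpoint term: (f(5) + f(43))/2 = (4.50538 + 17.5555)/2 = 11.0304.
So far: 520.054.
Correction k=1: B_{2}/2! · (f^{(1)}(43) − f^{(1)}(5)) = 1/12 · (0.0425278 − 0.807213) = -0.0637238.
Partial sum through k=1: 519.990.
Correction k=2: B_{4}/4! · (f^{(3)}(43) − f^{(3)}(5)) = −1/720 · (0.000372857 − 0.00113254) = 1.05511e-06.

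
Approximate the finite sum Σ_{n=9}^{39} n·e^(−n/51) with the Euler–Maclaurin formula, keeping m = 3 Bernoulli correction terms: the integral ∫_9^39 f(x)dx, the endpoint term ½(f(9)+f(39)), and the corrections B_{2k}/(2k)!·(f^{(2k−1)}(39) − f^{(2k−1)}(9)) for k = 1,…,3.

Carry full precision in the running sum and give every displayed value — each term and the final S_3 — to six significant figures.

S_3 ≈ 441.253

The integral term ∫_9^39 x·e^(−x/51) dx = 428.453.
Endpoint term: (f(9) + f(39))/2 = (7.54401 + 18.1534)/2 = 12.8487.
Running total after boundary: 441.301.
k=1: B_{2}/(2)! × [f^{(1)}(39) − f^{(1)}(9)] = 1/12 × (0.109523 − 0.690302) = -0.0483983.
Running total after k=1: 441.253.
k=2: B_{4}/(4)! × [f^{(3)}(39) − f^{(3)}(9)] = −1/720 × (0.000400025 − 0.000909938) = 7.08213e-07.
Running total after k=2: 441.253.
k=3: B_{6}/(6)! × [f^{(5)}(39) − f^{(5)}(9)] = 1/30240 × (2.91404e-07 − 5.97646e-07) = -1.01271e-11.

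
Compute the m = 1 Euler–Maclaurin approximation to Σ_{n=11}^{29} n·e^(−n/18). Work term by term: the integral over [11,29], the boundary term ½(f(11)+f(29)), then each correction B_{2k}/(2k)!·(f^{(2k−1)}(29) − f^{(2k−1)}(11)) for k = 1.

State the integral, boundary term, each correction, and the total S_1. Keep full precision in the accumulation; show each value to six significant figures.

The integral term ∫_11^29 x·e^(−x/18) dx = 114.397.
Endpoint term: (f(11) + f(29))/2 = (5.97022 + 5.79030)/2 = 5.88026.
Integral + boundary = 120.277.
k=1: B_{2}/(2)! × [f^{(1)}(29) − f^{(1)}(11)] = 1/12 × (-0.122018 − 0.211068) = -0.0277572.

S_1 ≈ 120.250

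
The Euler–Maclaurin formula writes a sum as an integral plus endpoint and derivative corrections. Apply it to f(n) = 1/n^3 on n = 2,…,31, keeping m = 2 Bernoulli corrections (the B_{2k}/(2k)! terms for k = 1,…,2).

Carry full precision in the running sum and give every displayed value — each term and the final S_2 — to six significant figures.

Integral: ∫_2^31 1/x^3 dx = 0.124480.
Boundary: ½(f(2) + f(31)) = ½(0.125000 + 3.35672e-05) = 0.0625168.
Running total after boundary: 0.186996.
Order-1 term: 1/12 · (-3.24844e-06 − (-0.187500)) = 0.0156247.
Partial sum through k=1: 0.202621.
Order-2 term: −1/720 · (-6.76054e-08 − (-0.937500)) = -0.00130208.

S_2 ≈ 0.201319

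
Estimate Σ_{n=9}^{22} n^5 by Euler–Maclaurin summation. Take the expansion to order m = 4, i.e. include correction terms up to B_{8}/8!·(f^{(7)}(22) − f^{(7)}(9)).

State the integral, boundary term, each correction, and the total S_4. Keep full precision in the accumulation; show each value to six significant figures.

Integral: ∫_9^22 x^5 dx = 1.88081e+07.
½[f(9) + f(22)] = ½[59049.0 + 5.15363e+06] = 2.60634e+06.
Integral + boundary = 2.14144e+07.
Correction k=1: B_{2}/2! · (f^{(1)}(22) − f^{(1)}(9)) = 1/12 · (1.17128e+06 − 32805.0) = 94872.9.
After k=1: 2.15093e+07.
Correction k=2: B_{4}/4! · (f^{(3)}(22) − f^{(3)}(9)) = −1/720 · (29040.0 − 4860.00) = -33.5833.
After k=2: 2.15093e+07.
Correction k=3: B_{6}/6! · (f^{(5)}(22) − f^{(5)}(9)) = 1/30240 · (120.000 − 120.000) = 0.00000.
After k=3: 2.15093e+07.
Correction k=4: B_{8}/8! · (f^{(7)}(22) − f^{(7)}(9)) = −1/1209600 · (0.00000 − 0.00000) = 0.00000.

S_4 ≈ 2.15093e+07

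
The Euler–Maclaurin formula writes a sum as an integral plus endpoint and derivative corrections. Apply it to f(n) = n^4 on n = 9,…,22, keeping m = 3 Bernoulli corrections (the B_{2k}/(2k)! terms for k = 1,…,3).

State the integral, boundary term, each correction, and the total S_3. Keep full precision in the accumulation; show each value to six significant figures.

S_3 ≈ 1.14263e+06

∫_9^22 x^4 dx evaluates to 1.01892e+06.
Boundary: ½(f(9) + f(22)) = ½(6561.00 + 234256) = 120408.
So far: 1.13933e+06.
k=1: B_{2}/(2)! × [f^{(1)}(22) − f^{(1)}(9)] = 1/12 × (42592.0 − 2916.00) = 3306.33.
Partial sum through k=1: 1.14263e+06.
k=2: B_{4}/(4)! × [f^{(3)}(22) − f^{(3)}(9)] = −1/720 × (528.000 − 216.000) = -0.433333.
Partial sum through k=2: 1.14263e+06.
k=3: B_{6}/(6)! × [f^{(5)}(22) − f^{(5)}(9)] = 1/30240 × (0.00000 − 0.00000) = 0.00000.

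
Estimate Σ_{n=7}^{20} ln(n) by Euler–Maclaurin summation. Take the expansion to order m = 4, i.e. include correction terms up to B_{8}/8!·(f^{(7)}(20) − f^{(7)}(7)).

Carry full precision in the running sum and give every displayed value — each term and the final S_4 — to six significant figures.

S_4 ≈ 35.7564

Integral: ∫_7^20 ln(x) dx = 33.2933.
½[f(7) + f(20)] = ½[1.94591 + 2.99573] = 2.47082.
Integral + boundary = 35.7641.
Order-1 term: 1/12 · (0.0500000 − 0.142857) = -0.00773810.
After k=1: 35.7564.
Order-2 term: −1/720 · (0.000250000 − 0.00583090) = 7.75126e-06.
After k=2: 35.7564.
Order-3 term: 1/30240 · (7.50000e-06 − 0.00142798) = -4.69734e-08.
After k=3: 35.7564.
Order-4 term: −1/1209600 · (5.62500e-07 − 0.000874271) = 7.22312e-10.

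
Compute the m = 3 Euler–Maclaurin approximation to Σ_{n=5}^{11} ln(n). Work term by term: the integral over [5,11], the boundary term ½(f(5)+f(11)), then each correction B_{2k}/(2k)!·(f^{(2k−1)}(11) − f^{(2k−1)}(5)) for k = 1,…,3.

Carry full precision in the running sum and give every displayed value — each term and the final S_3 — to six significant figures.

The integral term ∫_5^11 ln(x) dx = 12.3297.
Endpoint term: (f(5) + f(11))/2 = (1.60944 + 2.39790)/2 = 2.00367.
Running total after boundary: 14.3333.
Correction k=1: B_{2}/2! · (f^{(1)}(11) − f^{(1)}(5)) = 1/12 · (0.0909091 − 0.200000) = -0.00909091.
Partial sum through k=1: 14.3242.
Correction k=2: B_{4}/4! · (f^{(3)}(11) − f^{(3)}(5)) = −1/720 · (0.00150263 − 0.0160000) = 2.01352e-05.
Partial sum through k=2: 14.3243.
Correction k=3: B_{6}/6! · (f^{(5)}(11) − f^{(5)}(5)) = 1/30240 · (0.000149021 − 0.00768000) = -2.49040e-07.

S_3 ≈ 14.3243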